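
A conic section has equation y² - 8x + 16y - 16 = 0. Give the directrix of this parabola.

Only y is squared. Complete the square in y: (y + 8)² = 8(x + 10).
Vertex (-10, -8); 4p = 8 so p = 2. Opens right.
Directrix is the vertical line x = h − p = -10 − (2) = -12.

x = -12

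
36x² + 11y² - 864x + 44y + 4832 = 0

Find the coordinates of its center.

(12, -2)

Group the x- and y-terms: 36(x² - 24x) + 11(y² + 4y) = -4832
Complete the square: 36(x - 12)² + 11(y + 2)² = -4832 + 5184 + 44 = 396
Divide through by 396 to get (x - 12)²/11 + (y + 2)²/36 = 1.
Ellipse with center (12, -2).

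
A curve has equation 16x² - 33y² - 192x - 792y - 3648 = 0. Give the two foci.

(6, -19) and (6, -5)

16(x² - 12x) -33(y² + 24y) = 3648
16(x - 6)² -33(y + 12)² = 3648 + 576 - 4752 = -528
Dividing both sides by -528: (y + 12)²/16 - (x - 6)²/33 = 1
Hyperbola, center (6, -12), transverse axis vertical; a² = 16, b² = 33.
c² = a² + b² = 16 + 33 = 49, so c = 7.
Foci lie on the vertical axis through the center: (h, k ± c).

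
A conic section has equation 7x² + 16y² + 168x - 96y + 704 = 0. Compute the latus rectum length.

7

Collect terms: 7(x² + 24x) + 16(y² - 6y) = -704
7(x + 12)² + 16(y - 3)² = -704 + 1008 + 144 = 448
Divide by 448: (x + 12)²/64 + (y - 3)²/28 = 1
Ellipse, center (-12, 3), major axis horizontal; a² = 64, b² = 28.
Latus rectum length = 2b²/a = 2·28/8 = 7.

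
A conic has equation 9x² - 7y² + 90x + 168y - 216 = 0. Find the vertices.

(-5, 3) and (-5, 21)

Group: 9(x² + 10x) -7(y² - 24y) = 216
Completing the square gives 9(x + 5)² -7(y - 12)² = 216 + 225 - 1008 = -567.
Divide by -567: (y - 12)²/81 - (x + 5)²/63 = 1
Hyperbola, center (-5, 12), transverse axis vertical; a² = 81, b² = 63.
a = 9. Vertices at (h, k ± a).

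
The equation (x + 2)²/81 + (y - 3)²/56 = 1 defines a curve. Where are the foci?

Center (-2, 3). The larger denominator 81 sits under the x-term, so the major axis is horizontal; a² = 81, b² = 56.
c² = a² - b² = 81 - 56 = 25, so c = 5.
Foci lie on the horizontal axis through the center: (h ± c, k).

(-7, 3) and (3, 3)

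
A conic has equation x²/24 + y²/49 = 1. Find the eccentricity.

e = 5/7

Center (0, 0). The larger denominator 49 sits under the y-term, so the major axis is vertical; a² = 49, b² = 24.
c² = a² - b² = 25, so c = 5.
e = c/a = 5/7.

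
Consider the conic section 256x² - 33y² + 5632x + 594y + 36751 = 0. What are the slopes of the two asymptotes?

Rearranging, 256(x² + 22x) -33(y² - 18y) = -36751.
256(x + 11)² -33(y - 9)² = -36751 + 30976 - 2673 = -8448
Divide through by -8448 to get (y - 9)²/256 - (x + 11)²/33 = 1.
Hyperbola, center (-11, 9), transverse axis vertical; a² = 256, b² = 33.
For a vertical hyperbola the asymptotes have slope ±a/b.
Here that is ±16/√33 = ±16√33/33.

16√33/33 and -16√33/33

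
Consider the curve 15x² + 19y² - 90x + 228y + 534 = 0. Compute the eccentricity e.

e = 2√19/19

Group: 15(x² - 6x) + 19(y² + 12y) = -534
15(x - 3)² + 19(y + 6)² = -534 + 135 + 684 = 285
Divide by 285: (x - 3)²/19 + (y + 6)²/15 = 1
Ellipse, center (3, -6), major axis horizontal; a² = 19, b² = 15.
c² = a² - b² = 4, so c = 2.
e = c/a = 2/√19 = 2√19/19.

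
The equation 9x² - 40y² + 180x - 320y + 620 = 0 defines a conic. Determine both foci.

(-10, -11) and (-10, 3)

Group: 9(x² + 20x) -40(y² + 8y) = -620
9(x + 10)² -40(y + 4)² = -620 + 900 - 640 = -360
Divide by -360: (y + 4)²/9 - (x + 10)²/40 = 1
Hyperbola, center (-10, -4), transverse axis vertical; a² = 9, b² = 40.
c² = a² + b² = 9 + 40 = 49, so c = 7.
Foci lie on the vertical axis through the center: (h, k ± c).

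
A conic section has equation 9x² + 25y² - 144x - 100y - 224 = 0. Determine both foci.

9(x² - 16x) + 25(y² - 4y) = 224
Complete the square in x and y: 9(x - 8)² + 25(y - 2)² = 224 + 576 + 100 = 900
Divide through by 900 to get (x - 8)²/100 + (y - 2)²/36 = 1.
Ellipse, center (8, 2), major axis horizontal; a² = 100, b² = 36.
c² = a² - b² = 100 - 36 = 64, so c = 8.
Foci lie on the horizontal axis through the center: (h ± c, k).

(0, 2) and (16, 2)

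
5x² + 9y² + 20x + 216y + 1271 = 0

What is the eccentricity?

e = 2/3

5(x² + 4x) + 9(y² + 24y) = -1271
Complete the square: 5(x + 2)² + 9(y + 12)² = -1271 + 20 + 1296 = 45
Divide through by 45 to get (x + 2)²/9 + (y + 12)²/5 = 1.
Ellipse, center (-2, -12), major axis horizontal; a² = 9, b² = 5.
c² = a² - b² = 4, so c = 2.
e = c/a = 2/3.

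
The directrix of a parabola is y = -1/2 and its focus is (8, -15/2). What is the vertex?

(8, -4)

The vertex is the midpoint between the focus and the directrix along the axis of symmetry.
Axis is vertical (directrix is horizontal). Vertex y-coordinate = (-15/2 + (-1/2))/2 = -4; x-coordinate = 8.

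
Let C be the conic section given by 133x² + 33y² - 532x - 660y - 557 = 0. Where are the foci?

(2, 0) and (2, 20)

Group: 133(x² - 4x) + 33(y² - 20y) = 557
Completing the square gives 133(x - 2)² + 33(y - 10)² = 557 + 532 + 3300 = 4389.
Dividing both sides by 4389: (x - 2)²/33 + (y - 10)²/133 = 1
Ellipse, center (2, 10), major axis vertical; a² = 133, b² = 33.
c² = a² - b² = 133 - 33 = 100, so c = 10.
Foci lie on the vertical axis through the center: (h, k ± c).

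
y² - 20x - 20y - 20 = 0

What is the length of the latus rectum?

Only y is squared. Complete the square in y: (y - 10)² = 20(x + 6).
Vertex (-6, 10); 4p = 20 so p = 5. Opens right.
Latus rectum length = |4p| = 20.

20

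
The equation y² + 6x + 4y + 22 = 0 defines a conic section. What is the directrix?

x = -3/2

Only y is squared. Complete the square in y: (y + 2)² = -6(x + 3).
Vertex (-3, -2); 4p = -6 so p = -3/2. Opens left.
Directrix is the vertical line x = h − p = -3 − (-3/2) = -3/2.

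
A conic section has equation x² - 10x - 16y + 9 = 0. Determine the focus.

(5, 3)

Only x is squared. Complete the square in x: (x - 5)² = 16(y + 1).
Vertex (5, -1); 4p = 16 so p = 4. Opens up.
Focus is p units from the vertex along the axis: (h, k + p).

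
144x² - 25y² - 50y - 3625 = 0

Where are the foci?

(-13, -1) and (13, -1)

144x² -25(y² + 2y) = 3625
Complete the square: 144x² -25(y + 1)² = 3625 + 0 - 25 = 3600
Divide by 3600: x²/25 - (y + 1)²/144 = 1
Hyperbola, center (0, -1), transverse axis horizontal; a² = 25, b² = 144.
c² = a² + b² = 25 + 144 = 169, so c = 13.
Foci lie on the horizontal axis through the center: (h ± c, k).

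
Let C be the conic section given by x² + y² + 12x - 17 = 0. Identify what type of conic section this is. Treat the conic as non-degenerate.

No xy term. Coefficients of x² and y² are A = 1, C = 1.
A = C (same sign) ⇒ circle.

circle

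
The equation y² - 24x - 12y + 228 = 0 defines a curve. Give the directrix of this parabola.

x = 2

Only y is squared. Complete the square in y: (y - 6)² = 24(x - 8).
Vertex (8, 6); 4p = 24 so p = 6. Opens right.
Directrix is the vertical line x = h − p = 8 − (6) = 2.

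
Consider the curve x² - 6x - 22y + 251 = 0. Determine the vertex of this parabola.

Only x is squared. Complete the square in x: (x - 3)² = 22(y - 11).
Vertex (3, 11); 4p = 22 so p = 11/2. Opens up.

(3, 11)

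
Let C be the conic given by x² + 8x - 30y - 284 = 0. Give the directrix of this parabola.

Only x is squared. Complete the square in x: (x + 4)² = 30(y + 10).
Vertex (-4, -10); 4p = 30 so p = 15/2. Opens up.
Directrix is the horizontal line y = k − p = -10 − (15/2) = -35/2.

y = -35/2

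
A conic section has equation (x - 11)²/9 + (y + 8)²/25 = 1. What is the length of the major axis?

10

Center (11, -8). The larger denominator 25 sits under the y-term, so the major axis is vertical; a² = 25, b² = 9.
a² = 25 so a = 5; the major axis has length 2a = 10.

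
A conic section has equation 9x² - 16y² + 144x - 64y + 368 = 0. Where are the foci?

(-13, -2) and (-3, -2)

9(x² + 16x) -16(y² + 4y) = -368
Complete the square: 9(x + 8)² -16(y + 2)² = -368 + 576 - 64 = 144
Divide by 144: (x + 8)²/16 - (y + 2)²/9 = 1
Hyperbola, center (-8, -2), transverse axis horizontal; a² = 16, b² = 9.
c² = a² + b² = 16 + 9 = 25, so c = 5.
Foci lie on the horizontal axis through the center: (h ± c, k).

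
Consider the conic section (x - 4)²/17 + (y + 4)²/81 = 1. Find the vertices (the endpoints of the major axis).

Center (4, -4). The larger denominator 81 sits under the y-term, so the major axis is vertical; a² = 81, b² = 17.
a = 9. Vertices at (h, k ± a).

(4, -13) and (4, 5)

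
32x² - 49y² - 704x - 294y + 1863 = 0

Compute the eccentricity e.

Collect terms: 32(x² - 22x) -49(y² + 6y) = -1863
Complete the square: 32(x - 11)² -49(y + 3)² = -1863 + 3872 - 441 = 1568
Divide through by 1568 to get (x - 11)²/49 - (y + 3)²/32 = 1.
Hyperbola, center (11, -3), transverse axis horizontal; a² = 49, b² = 32.
c² = a² + b² = 81, so c = 9.
e = c/a = 9/7.

e = 9/7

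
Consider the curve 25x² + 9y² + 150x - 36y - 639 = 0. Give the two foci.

Collect terms: 25(x² + 6x) + 9(y² - 4y) = 639
Completing the square gives 25(x + 3)² + 9(y - 2)² = 639 + 225 + 36 = 900.
Dividing both sides by 900: (x + 3)²/36 + (y - 2)²/100 = 1
Ellipse, center (-3, 2), major axis vertical; a² = 100, b² = 36.
c² = a² - b² = 100 - 36 = 64, so c = 8.
Foci lie on the vertical axis through the center: (h, k ± c).

(-3, -6) and (-3, 10)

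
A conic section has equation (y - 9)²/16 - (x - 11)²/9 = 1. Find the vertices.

(11, 5) and (11, 13)

Center (11, 9). The positive term is the y-term, so the transverse axis is vertical; a² = 16, b² = 9.
a = 4. Vertices at (h, k ± a).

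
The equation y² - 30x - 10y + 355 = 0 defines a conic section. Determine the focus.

(37/2, 5)

Only y is squared. Complete the square in y: (y - 5)² = 30(x - 11).
Vertex (11, 5); 4p = 30 so p = 15/2. Opens right.
Focus is p units from the vertex along the axis: (h + p, k).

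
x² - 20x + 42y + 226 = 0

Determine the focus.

Only x is squared. Complete the square in x: (x - 10)² = -42(y + 3).
Vertex (10, -3); 4p = -42 so p = -21/2. Opens down.
Focus is p units from the vertex along the axis: (h, k + p).

(10, -27/2)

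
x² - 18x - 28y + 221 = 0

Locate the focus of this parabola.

Only x is squared. Complete the square in x: (x - 9)² = 28(y - 5).
Vertex (9, 5); 4p = 28 so p = 7. Opens up.
Focus is p units from the vertex along the axis: (h, k + p).

(9, 12)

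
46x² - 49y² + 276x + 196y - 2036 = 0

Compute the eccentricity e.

46(x² + 6x) -49(y² - 4y) = 2036
Completing the square gives 46(x + 3)² -49(y - 2)² = 2036 + 414 - 196 = 2254.
Divide by 2254: (x + 3)²/49 - (y - 2)²/46 = 1
Hyperbola, center (-3, 2), transverse axis horizontal; a² = 49, b² = 46.
c² = a² + b² = 95, so c = √95.
e = c/a = √95/7.

e = √95/7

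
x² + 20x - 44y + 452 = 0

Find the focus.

(-10, 19)

Only x is squared. Complete the square in x: (x + 10)² = 44(y - 8).
Vertex (-10, 8); 4p = 44 so p = 11. Opens up.
Focus is p units from the vertex along the axis: (h, k + p).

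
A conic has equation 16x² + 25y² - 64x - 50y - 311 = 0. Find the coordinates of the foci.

Collect terms: 16(x² - 4x) + 25(y² - 2y) = 311
16(x - 2)² + 25(y - 1)² = 311 + 64 + 25 = 400
Divide through by 400 to get (x - 2)²/25 + (y - 1)²/16 = 1.
Ellipse, center (2, 1), major axis horizontal; a² = 25, b² = 16.
c² = a² - b² = 25 - 16 = 9, so c = 3.
Foci lie on the horizontal axis through the center: (h ± c, k).

(-1, 1) and (5, 1)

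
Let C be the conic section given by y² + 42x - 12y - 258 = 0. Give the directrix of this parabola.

Only y is squared. Complete the square in y: (y - 6)² = -42(x - 7).
Vertex (7, 6); 4p = -42 so p = -21/2. Opens left.
Directrix is the vertical line x = h − p = 7 − (-21/2) = 35/2.

x = 35/2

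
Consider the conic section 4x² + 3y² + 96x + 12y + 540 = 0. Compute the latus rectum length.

6

4(x² + 24x) + 3(y² + 4y) = -540
4(x + 12)² + 3(y + 2)² = -540 + 576 + 12 = 48
Divide by 48: (x + 12)²/12 + (y + 2)²/16 = 1
Ellipse, center (-12, -2), major axis vertical; a² = 16, b² = 12.
Latus rectum length = 2b²/a = 2·12/4 = 6.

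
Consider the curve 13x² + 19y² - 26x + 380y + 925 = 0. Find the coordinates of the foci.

13(x² - 2x) + 19(y² + 20y) = -925
Complete the square in x and y: 13(x - 1)² + 19(y + 10)² = -925 + 13 + 1900 = 988
Dividing both sides by 988: (x - 1)²/76 + (y + 10)²/52 = 1
Ellipse, center (1, -10), major axis horizontal; a² = 76, b² = 52.
c² = a² - b² = 76 - 52 = 24, so c = 2√6.
Foci lie on the horizontal axis through the center: (h ± c, k).

(1 - 2√6, -10) and (1 + 2√6, -10)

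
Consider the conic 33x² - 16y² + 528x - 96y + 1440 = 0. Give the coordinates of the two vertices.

(-12, -3) and (-4, -3)

Rearranging, 33(x² + 16x) -16(y² + 6y) = -1440.
Complete the square: 33(x + 8)² -16(y + 3)² = -1440 + 2112 - 144 = 528
Divide through by 528 to get (x + 8)²/16 - (y + 3)²/33 = 1.
Hyperbola, center (-8, -3), transverse axis horizontal; a² = 16, b² = 33.
a = 4. Vertices at (h ± a, k).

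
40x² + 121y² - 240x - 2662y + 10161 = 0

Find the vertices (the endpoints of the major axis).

Collect terms: 40(x² - 6x) + 121(y² - 22y) = -10161
Complete the square: 40(x - 3)² + 121(y - 11)² = -10161 + 360 + 14641 = 4840
Divide through by 4840 to get (x - 3)²/121 + (y - 11)²/40 = 1.
Ellipse, center (3, 11), major axis horizontal; a² = 121, b² = 40.
a = 11. Vertices at (h ± a, k).

(-8, 11) and (14, 11)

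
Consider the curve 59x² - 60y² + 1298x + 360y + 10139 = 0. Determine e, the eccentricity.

e = √7021/59

Group the x- and y-terms: 59(x² + 22x) -60(y² - 6y) = -10139
Complete the square: 59(x + 11)² -60(y - 3)² = -10139 + 7139 - 540 = -3540
Dividing both sides by -3540: (y - 3)²/59 - (x + 11)²/60 = 1
Hyperbola, center (-11, 3), transverse axis vertical; a² = 59, b² = 60.
c² = a² + b² = 119, so c = √119.
e = c/a = √119/√59 = √7021/59.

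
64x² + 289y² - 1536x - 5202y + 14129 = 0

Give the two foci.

(-3, 9) and (27, 9)

Collect terms: 64(x² - 24x) + 289(y² - 18y) = -14129
Completing the square gives 64(x - 12)² + 289(y - 9)² = -14129 + 9216 + 23409 = 18496.
Divide through by 18496 to get (x - 12)²/289 + (y - 9)²/64 = 1.
Ellipse, center (12, 9), major axis horizontal; a² = 289, b² = 64.
c² = a² - b² = 289 - 64 = 225, so c = 15.
Foci lie on the horizontal axis through the center: (h ± c, k).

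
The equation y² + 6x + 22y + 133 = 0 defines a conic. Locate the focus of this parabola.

Only y is squared. Complete the square in y: (y + 11)² = -6(x + 2).
Vertex (-2, -11); 4p = -6 so p = -3/2. Opens left.
Focus is p units from the vertex along the axis: (h + p, k).

(-7/2, -11)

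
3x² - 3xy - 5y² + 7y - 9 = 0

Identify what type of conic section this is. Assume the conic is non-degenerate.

hyperbola

A = 3, B = -3, C = -5.
Discriminant B² − 4AC = (-3)² − 4·3·(-5) = 69.
B² − 4AC > 0 ⇒ hyperbola.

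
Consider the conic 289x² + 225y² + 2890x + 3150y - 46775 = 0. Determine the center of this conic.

Collect terms: 289(x² + 10x) + 225(y² + 14y) = 46775
Completing the square gives 289(x + 5)² + 225(y + 7)² = 46775 + 7225 + 11025 = 65025.
Divide through by 65025 to get (x + 5)²/225 + (y + 7)²/289 = 1.
Ellipse with center (-5, -7).

(-5, -7)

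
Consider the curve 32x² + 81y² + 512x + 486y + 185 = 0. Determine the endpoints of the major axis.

(-17, -3) and (1, -3)

Rearranging, 32(x² + 16x) + 81(y² + 6y) = -185.
Completing the square gives 32(x + 8)² + 81(y + 3)² = -185 + 2048 + 729 = 2592.
Dividing both sides by 2592: (x + 8)²/81 + (y + 3)²/32 = 1
Ellipse, center (-8, -3), major axis horizontal; a² = 81, b² = 32.
a = 9. Vertices at (h ± a, k).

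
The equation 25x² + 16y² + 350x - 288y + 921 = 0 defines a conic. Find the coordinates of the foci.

Collect terms: 25(x² + 14x) + 16(y² - 18y) = -921
Completing the square gives 25(x + 7)² + 16(y - 9)² = -921 + 1225 + 1296 = 1600.
Dividing both sides by 1600: (x + 7)²/64 + (y - 9)²/100 = 1
Ellipse, center (-7, 9), major axis vertical; a² = 100, b² = 64.
c² = a² - b² = 100 - 64 = 36, so c = 6.
Foci lie on the vertical axis through the center: (h, k ± c).

(-7, 3) and (-7, 15)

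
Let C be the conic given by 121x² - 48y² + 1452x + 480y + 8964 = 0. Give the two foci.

Group the x- and y-terms: 121(x² + 12x) -48(y² - 10y) = -8964
121(x + 6)² -48(y - 5)² = -8964 + 4356 - 1200 = -5808
Divide by -5808: (y - 5)²/121 - (x + 6)²/48 = 1
Hyperbola, center (-6, 5), transverse axis vertical; a² = 121, b² = 48.
c² = a² + b² = 121 + 48 = 169, so c = 13.
Foci lie on the vertical axis through the center: (h, k ± c).

(-6, -8) and (-6, 18)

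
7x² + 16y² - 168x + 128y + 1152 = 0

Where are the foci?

Rearranging, 7(x² - 24x) + 16(y² + 8y) = -1152.
7(x - 12)² + 16(y + 4)² = -1152 + 1008 + 256 = 112
Dividing both sides by 112: (x - 12)²/16 + (y + 4)²/7 = 1
Ellipse, center (12, -4), major axis horizontal; a² = 16, b² = 7.
c² = a² - b² = 16 - 7 = 9, so c = 3.
Foci lie on the horizontal axis through the center: (h ± c, k).

(9, -4) and (15, -4)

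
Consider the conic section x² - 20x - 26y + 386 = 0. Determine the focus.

Only x is squared. Complete the square in x: (x - 10)² = 26(y - 11).
Vertex (10, 11); 4p = 26 so p = 13/2. Opens up.
Focus is p units from the vertex along the axis: (h, k + p).

(10, 35/2)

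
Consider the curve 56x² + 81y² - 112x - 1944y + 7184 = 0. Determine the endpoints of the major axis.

(-8, 12) and (10, 12)

Group: 56(x² - 2x) + 81(y² - 24y) = -7184
56(x - 1)² + 81(y - 12)² = -7184 + 56 + 11664 = 4536
Divide through by 4536 to get (x - 1)²/81 + (y - 12)²/56 = 1.
Ellipse, center (1, 12), major axis horizontal; a² = 81, b² = 56.
a = 9. Vertices at (h ± a, k).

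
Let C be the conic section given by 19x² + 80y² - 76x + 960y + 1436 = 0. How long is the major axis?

8√5

Group the x- and y-terms: 19(x² - 4x) + 80(y² + 12y) = -1436
Complete the square: 19(x - 2)² + 80(y + 6)² = -1436 + 76 + 2880 = 1520
Divide through by 1520 to get (x - 2)²/80 + (y + 6)²/19 = 1.
Ellipse, center (2, -6), major axis horizontal; a² = 80, b² = 19.
a² = 80 so a = 4√5; the major axis has length 2a = 8√5.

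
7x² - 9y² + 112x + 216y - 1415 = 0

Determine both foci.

(-20, 12) and (4, 12)

Collect terms: 7(x² + 16x) -9(y² - 24y) = 1415
Complete the square: 7(x + 8)² -9(y - 12)² = 1415 + 448 - 1296 = 567
Divide by 567: (x + 8)²/81 - (y - 12)²/63 = 1
Hyperbola, center (-8, 12), transverse axis horizontal; a² = 81, b² = 63.
c² = a² + b² = 81 + 63 = 144, so c = 12.
Foci lie on the horizontal axis through the center: (h ± c, k).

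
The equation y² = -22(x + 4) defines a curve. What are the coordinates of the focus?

Vertex (-4, 0); 4p = -22 so p = -11/2. Opens left.
Focus is p units from the vertex along the axis: (h + p, k).

(-19/2, 0)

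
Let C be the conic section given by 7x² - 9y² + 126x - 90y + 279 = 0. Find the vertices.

Rearranging, 7(x² + 18x) -9(y² + 10y) = -279.
7(x + 9)² -9(y + 5)² = -279 + 567 - 225 = 63
Divide by 63: (x + 9)²/9 - (y + 5)²/7 = 1
Hyperbola, center (-9, -5), transverse axis horizontal; a² = 9, b² = 7.
a = 3. Vertices at (h ± a, k).

(-12, -5) and (-6, -5)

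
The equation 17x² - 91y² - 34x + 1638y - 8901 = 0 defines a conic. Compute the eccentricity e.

Collect terms: 17(x² - 2x) -91(y² - 18y) = 8901
17(x - 1)² -91(y - 9)² = 8901 + 17 - 7371 = 1547
Divide through by 1547 to get (x - 1)²/91 - (y - 9)²/17 = 1.
Hyperbola, center (1, 9), transverse axis horizontal; a² = 91, b² = 17.
c² = a² + b² = 108, so c = 6√3.
e = c/a = 6√3/√91 = 6√273/91.

e = 6√273/91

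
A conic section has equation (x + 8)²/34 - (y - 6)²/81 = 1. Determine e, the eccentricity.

e = √3910/34

Center (-8, 6). The positive term is the x-term, so the transverse axis is horizontal; a² = 34, b² = 81.
c² = a² + b² = 115, so c = √115.
e = c/a = √115/√34 = √3910/34.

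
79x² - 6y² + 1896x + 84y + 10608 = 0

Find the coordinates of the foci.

(-12 - √85, 7) and (-12 + √85, 7)

Group: 79(x² + 24x) -6(y² - 14y) = -10608
79(x + 12)² -6(y - 7)² = -10608 + 11376 - 294 = 474
Divide through by 474 to get (x + 12)²/6 - (y - 7)²/79 = 1.
Hyperbola, center (-12, 7), transverse axis horizontal; a² = 6, b² = 79.
c² = a² + b² = 6 + 79 = 85, so c = √85.
Foci lie on the horizontal axis through the center: (h ± c, k).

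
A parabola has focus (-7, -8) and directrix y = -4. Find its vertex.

The vertex is the midpoint between the focus and the directrix along the axis of symmetry.
Axis is vertical (directrix is horizontal). Vertex y-coordinate = (-8 + (-4))/2 = -6; x-coordinate = -7.

(-7, -6)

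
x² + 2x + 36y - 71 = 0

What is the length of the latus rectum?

Only x is squared. Complete the square in x: (x + 1)² = -36(y - 2).
Vertex (-1, 2); 4p = -36 so p = -9. Opens down.
Latus rectum length = |4p| = 36.

36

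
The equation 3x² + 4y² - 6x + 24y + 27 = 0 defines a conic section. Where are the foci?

(0, -3) and (2, -3)

Group the x- and y-terms: 3(x² - 2x) + 4(y² + 6y) = -27
Complete the square: 3(x - 1)² + 4(y + 3)² = -27 + 3 + 36 = 12
Dividing both sides by 12: (x - 1)²/4 + (y + 3)²/3 = 1
Ellipse, center (1, -3), major axis horizontal; a² = 4, b² = 3.
c² = a² - b² = 4 - 3 = 1, so c = 1.
Foci lie on the horizontal axis through the center: (h ± c, k).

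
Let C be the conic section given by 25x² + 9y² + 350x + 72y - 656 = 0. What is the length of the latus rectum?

54/5

25(x² + 14x) + 9(y² + 8y) = 656
Complete the square: 25(x + 7)² + 9(y + 4)² = 656 + 1225 + 144 = 2025
Divide by 2025: (x + 7)²/81 + (y + 4)²/225 = 1
Ellipse, center (-7, -4), major axis vertical; a² = 225, b² = 81.
Latus rectum length = 2b²/a = 2·81/15 = 54/5.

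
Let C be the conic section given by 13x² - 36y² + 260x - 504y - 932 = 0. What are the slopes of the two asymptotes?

√13/6 and -√13/6

Rearranging, 13(x² + 20x) -36(y² + 14y) = 932.
Complete the square: 13(x + 10)² -36(y + 7)² = 932 + 1300 - 1764 = 468
Dividing both sides by 468: (x + 10)²/36 - (y + 7)²/13 = 1
Hyperbola, center (-10, -7), transverse axis horizontal; a² = 36, b² = 13.
For a horizontal hyperbola the asymptotes have slope ±b/a.
Here that is ±√13/6.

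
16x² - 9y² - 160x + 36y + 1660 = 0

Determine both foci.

16(x² - 10x) -9(y² - 4y) = -1660
Complete the square: 16(x - 5)² -9(y - 2)² = -1660 + 400 - 36 = -1296
Dividing both sides by -1296: (y - 2)²/144 - (x - 5)²/81 = 1
Hyperbola, center (5, 2), transverse axis vertical; a² = 144, b² = 81.
c² = a² + b² = 144 + 81 = 225, so c = 15.
Foci lie on the vertical axis through the center: (h, k ± c).

(5, -13) and (5, 17)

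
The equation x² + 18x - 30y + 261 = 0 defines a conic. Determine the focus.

(-9, 27/2)

Only x is squared. Complete the square in x: (x + 9)² = 30(y - 6).
Vertex (-9, 6); 4p = 30 so p = 15/2. Opens up.
Focus is p units from the vertex along the axis: (h, k + p).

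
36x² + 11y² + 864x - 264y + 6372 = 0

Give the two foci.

(-12, 7) and (-12, 17)

Group: 36(x² + 24x) + 11(y² - 24y) = -6372
36(x + 12)² + 11(y - 12)² = -6372 + 5184 + 1584 = 396
Divide through by 396 to get (x + 12)²/11 + (y - 12)²/36 = 1.
Ellipse, center (-12, 12), major axis vertical; a² = 36, b² = 11.
c² = a² - b² = 36 - 11 = 25, so c = 5.
Foci lie on the vertical axis through the center: (h, k ± c).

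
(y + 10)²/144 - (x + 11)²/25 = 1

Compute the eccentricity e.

Center (-11, -10). The positive term is the y-term, so the transverse axis is vertical; a² = 144, b² = 25.
c² = a² + b² = 169, so c = 13.
e = c/a = 13/12.

e = 13/12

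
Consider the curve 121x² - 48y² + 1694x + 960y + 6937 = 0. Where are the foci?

(-7, -3) and (-7, 23)

Group: 121(x² + 14x) -48(y² - 20y) = -6937
Complete the square in x and y: 121(x + 7)² -48(y - 10)² = -6937 + 5929 - 4800 = -5808
Dividing both sides by -5808: (y - 10)²/121 - (x + 7)²/48 = 1
Hyperbola, center (-7, 10), transverse axis vertical; a² = 121, b² = 48.
c² = a² + b² = 121 + 48 = 169, so c = 13.
Foci lie on the vertical axis through the center: (h, k ± c).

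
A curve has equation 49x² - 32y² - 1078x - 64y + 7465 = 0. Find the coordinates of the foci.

Rearranging, 49(x² - 22x) -32(y² + 2y) = -7465.
49(x - 11)² -32(y + 1)² = -7465 + 5929 - 32 = -1568
Divide through by -1568 to get (y + 1)²/49 - (x - 11)²/32 = 1.
Hyperbola, center (11, -1), transverse axis vertical; a² = 49, b² = 32.
c² = a² + b² = 49 + 32 = 81, so c = 9.
Foci lie on the vertical axis through the center: (h, k ± c).

(11, -10) and (11, 8)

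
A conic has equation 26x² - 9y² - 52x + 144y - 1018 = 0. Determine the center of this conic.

(1, 8)

Group the x- and y-terms: 26(x² - 2x) -9(y² - 16y) = 1018
Complete the square: 26(x - 1)² -9(y - 8)² = 1018 + 26 - 576 = 468
Divide through by 468 to get (x - 1)²/18 - (y - 8)²/52 = 1.
Hyperbola with center (1, 8).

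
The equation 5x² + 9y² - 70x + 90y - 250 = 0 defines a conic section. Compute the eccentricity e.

e = 2/3

Group: 5(x² - 14x) + 9(y² + 10y) = 250
Completing the square gives 5(x - 7)² + 9(y + 5)² = 250 + 245 + 225 = 720.
Divide by 720: (x - 7)²/144 + (y + 5)²/80 = 1
Ellipse, center (7, -5), major axis horizontal; a² = 144, b² = 80.
c² = a² - b² = 64, so c = 8.
e = c/a = 8/12 = 2/3.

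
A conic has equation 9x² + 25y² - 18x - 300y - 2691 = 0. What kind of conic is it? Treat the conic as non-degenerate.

ellipse

No xy term. Coefficients of x² and y² are A = 9, C = 25.
A and C have the same sign but A ≠ C ⇒ ellipse.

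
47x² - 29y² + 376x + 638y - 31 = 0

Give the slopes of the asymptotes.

Group the x- and y-terms: 47(x² + 8x) -29(y² - 22y) = 31
47(x + 4)² -29(y - 11)² = 31 + 752 - 3509 = -2726
Dividing both sides by -2726: (y - 11)²/94 - (x + 4)²/58 = 1
Hyperbola, center (-4, 11), transverse axis vertical; a² = 94, b² = 58.
For a vertical hyperbola the asymptotes have slope ±a/b.
Here that is ±√94/√58 = ±√1363/29.

√1363/29 and -√1363/29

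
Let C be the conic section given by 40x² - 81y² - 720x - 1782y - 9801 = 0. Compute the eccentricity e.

e = 11/9

Group the x- and y-terms: 40(x² - 18x) -81(y² + 22y) = 9801
40(x - 9)² -81(y + 11)² = 9801 + 3240 - 9801 = 3240
Dividing both sides by 3240: (x - 9)²/81 - (y + 11)²/40 = 1
Hyperbola, center (9, -11), transverse axis horizontal; a² = 81, b² = 40.
c² = a² + b² = 121, so c = 11.
e = c/a = 11/9.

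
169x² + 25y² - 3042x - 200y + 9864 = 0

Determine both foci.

(9, -8) and (9, 16)

Group the x- and y-terms: 169(x² - 18x) + 25(y² - 8y) = -9864
Complete the square in x and y: 169(x - 9)² + 25(y - 4)² = -9864 + 13689 + 400 = 4225
Dividing both sides by 4225: (x - 9)²/25 + (y - 4)²/169 = 1
Ellipse, center (9, 4), major axis vertical; a² = 169, b² = 25.
c² = a² - b² = 169 - 25 = 144, so c = 12.
Foci lie on the vertical axis through the center: (h, k ± c).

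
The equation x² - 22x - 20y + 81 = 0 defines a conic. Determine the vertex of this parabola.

(11, -2)

Only x is squared. Complete the square in x: (x - 11)² = 20(y + 2).
Vertex (11, -2); 4p = 20 so p = 5. Opens up.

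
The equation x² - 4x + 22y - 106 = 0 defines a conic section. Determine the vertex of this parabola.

(2, 5)

Only x is squared. Complete the square in x: (x - 2)² = -22(y - 5).
Vertex (2, 5); 4p = -22 so p = -11/2. Opens down.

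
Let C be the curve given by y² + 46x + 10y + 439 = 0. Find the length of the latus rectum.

46

Only y is squared. Complete the square in y: (y + 5)² = -46(x + 9).
Vertex (-9, -5); 4p = -46 so p = -23/2. Opens left.
Latus rectum length = |4p| = 46.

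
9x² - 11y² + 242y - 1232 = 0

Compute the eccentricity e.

Group: 9x² -11(y² - 22y) = 1232
9x² -11(y - 11)² = 1232 + 0 - 1331 = -99
Divide by -99: (y - 11)²/9 - x²/11 = 1
Hyperbola, center (0, 11), transverse axis vertical; a² = 9, b² = 11.
c² = a² + b² = 20, so c = 2√5.
e = c/a = 2√5/3.

e = 2√5/3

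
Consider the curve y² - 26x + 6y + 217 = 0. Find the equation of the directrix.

x = 3/2

Only y is squared. Complete the square in y: (y + 3)² = 26(x - 8).
Vertex (8, -3); 4p = 26 so p = 13/2. Opens right.
Directrix is the vertical line x = h − p = 8 − (13/2) = 3/2.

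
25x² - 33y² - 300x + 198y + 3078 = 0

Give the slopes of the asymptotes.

Group: 25(x² - 12x) -33(y² - 6y) = -3078
25(x - 6)² -33(y - 3)² = -3078 + 900 - 297 = -2475
Divide through by -2475 to get (y - 3)²/75 - (x - 6)²/99 = 1.
Hyperbola, center (6, 3), transverse axis vertical; a² = 75, b² = 99.
For a vertical hyperbola the asymptotes have slope ±a/b.
Here that is ±5√3/3√11 = ±5√33/33.

5√33/33 and -5√33/33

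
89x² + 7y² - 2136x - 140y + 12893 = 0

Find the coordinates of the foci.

(12, 10 - √82) and (12, 10 + √82)

Collect terms: 89(x² - 24x) + 7(y² - 20y) = -12893
Complete the square in x and y: 89(x - 12)² + 7(y - 10)² = -12893 + 12816 + 700 = 623
Dividing both sides by 623: (x - 12)²/7 + (y - 10)²/89 = 1
Ellipse, center (12, 10), major axis vertical; a² = 89, b² = 7.
c² = a² - b² = 89 - 7 = 82, so c = √82.
Foci lie on the vertical axis through the center: (h, k ± c).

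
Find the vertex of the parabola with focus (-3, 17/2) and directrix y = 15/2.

The vertex is the midpoint between the focus and the directrix along the axis of symmetry.
Axis is vertical (directrix is horizontal). Vertex y-coordinate = (17/2 + 15/2)/2 = 8; x-coordinate = -3.

(-3, 8)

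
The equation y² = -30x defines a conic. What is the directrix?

Vertex (0, 0); 4p = -30 so p = -15/2. Opens left.
Directrix is the vertical line x = h − p = 0 − (-15/2) = 15/2.

x = 15/2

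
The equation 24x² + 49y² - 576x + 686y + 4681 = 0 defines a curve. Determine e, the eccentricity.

e = 5/7

Rearranging, 24(x² - 24x) + 49(y² + 14y) = -4681.
Completing the square gives 24(x - 12)² + 49(y + 7)² = -4681 + 3456 + 2401 = 1176.
Divide through by 1176 to get (x - 12)²/49 + (y + 7)²/24 = 1.
Ellipse, center (12, -7), major axis horizontal; a² = 49, b² = 24.
c² = a² - b² = 25, so c = 5.
e = c/a = 5/7.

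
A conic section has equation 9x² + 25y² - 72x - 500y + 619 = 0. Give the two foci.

(-8, 10) and (16, 10)

Group the x- and y-terms: 9(x² - 8x) + 25(y² - 20y) = -619
9(x - 4)² + 25(y - 10)² = -619 + 144 + 2500 = 2025
Dividing both sides by 2025: (x - 4)²/225 + (y - 10)²/81 = 1
Ellipse, center (4, 10), major axis horizontal; a² = 225, b² = 81.
c² = a² - b² = 225 - 81 = 144, so c = 12.
Foci lie on the horizontal axis through the center: (h ± c, k).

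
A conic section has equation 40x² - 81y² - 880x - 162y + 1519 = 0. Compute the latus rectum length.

80/9

Group: 40(x² - 22x) -81(y² + 2y) = -1519
Complete the square: 40(x - 11)² -81(y + 1)² = -1519 + 4840 - 81 = 3240
Dividing both sides by 3240: (x - 11)²/81 - (y + 1)²/40 = 1
Hyperbola, center (11, -1), transverse axis horizontal; a² = 81, b² = 40.
Latus rectum length = 2b²/a = 2·40/9 = 80/9.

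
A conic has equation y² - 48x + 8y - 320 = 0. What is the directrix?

x = -19

Only y is squared. Complete the square in y: (y + 4)² = 48(x + 7).
Vertex (-7, -4); 4p = 48 so p = 12. Opens right.
Directrix is the vertical line x = h − p = -7 − (12) = -19.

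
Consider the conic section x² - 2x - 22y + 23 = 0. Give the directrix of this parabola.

Only x is squared. Complete the square in x: (x - 1)² = 22(y - 1).
Vertex (1, 1); 4p = 22 so p = 11/2. Opens up.
Directrix is the horizontal line y = k − p = 1 − (11/2) = -9/2.

y = -9/2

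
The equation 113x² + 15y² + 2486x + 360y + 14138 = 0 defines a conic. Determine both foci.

Collect terms: 113(x² + 22x) + 15(y² + 24y) = -14138
Complete the square in x and y: 113(x + 11)² + 15(y + 12)² = -14138 + 13673 + 2160 = 1695
Dividing both sides by 1695: (x + 11)²/15 + (y + 12)²/113 = 1
Ellipse, center (-11, -12), major axis vertical; a² = 113, b² = 15.
c² = a² - b² = 113 - 15 = 98, so c = 7√2.
Foci lie on the vertical axis through the center: (h, k ± c).

(-11, -12 - 7√2) and (-11, -12 + 7√2)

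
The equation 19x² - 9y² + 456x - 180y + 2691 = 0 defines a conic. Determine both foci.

Group the x- and y-terms: 19(x² + 24x) -9(y² + 20y) = -2691
Completing the square gives 19(x + 12)² -9(y + 10)² = -2691 + 2736 - 900 = -855.
Divide by -855: (y + 10)²/95 - (x + 12)²/45 = 1
Hyperbola, center (-12, -10), transverse axis vertical; a² = 95, b² = 45.
c² = a² + b² = 95 + 45 = 140, so c = 2√35.
Foci lie on the vertical axis through the center: (h, k ± c).

(-12, -10 - 2√35) and (-12, -10 + 2√35)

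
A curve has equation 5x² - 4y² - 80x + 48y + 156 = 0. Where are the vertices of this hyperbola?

Group: 5(x² - 16x) -4(y² - 12y) = -156
Completing the square gives 5(x - 8)² -4(y - 6)² = -156 + 320 - 144 = 20.
Divide through by 20 to get (x - 8)²/4 - (y - 6)²/5 = 1.
Hyperbola, center (8, 6), transverse axis horizontal; a² = 4, b² = 5.
a = 2. Vertices at (h ± a, k).

(6, 6) and (10, 6)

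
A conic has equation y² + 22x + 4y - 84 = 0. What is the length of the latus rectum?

Only y is squared. Complete the square in y: (y + 2)² = -22(x - 4).
Vertex (4, -2); 4p = -22 so p = -11/2. Opens left.
Latus rectum length = |4p| = 22.

22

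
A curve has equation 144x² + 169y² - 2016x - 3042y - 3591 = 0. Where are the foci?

Rearranging, 144(x² - 14x) + 169(y² - 18y) = 3591.
Complete the square: 144(x - 7)² + 169(y - 9)² = 3591 + 7056 + 13689 = 24336
Divide by 24336: (x - 7)²/169 + (y - 9)²/144 = 1
Ellipse, center (7, 9), major axis horizontal; a² = 169, b² = 144.
c² = a² - b² = 169 - 144 = 25, so c = 5.
Foci lie on the horizontal axis through the center: (h ± c, k).

(2, 9) and (12, 9)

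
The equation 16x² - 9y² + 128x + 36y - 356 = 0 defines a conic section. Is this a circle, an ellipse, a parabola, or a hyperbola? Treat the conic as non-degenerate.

No xy term. Coefficients of x² and y² are A = 16, C = -9.
A and C have opposite signs ⇒ hyperbola.

hyperbola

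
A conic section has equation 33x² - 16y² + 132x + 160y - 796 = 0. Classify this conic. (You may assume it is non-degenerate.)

No xy term. Coefficients of x² and y² are A = 33, C = -16.
A and C have opposite signs ⇒ hyperbola.

hyperbola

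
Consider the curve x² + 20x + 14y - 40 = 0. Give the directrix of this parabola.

y = 27/2

Only x is squared. Complete the square in x: (x + 10)² = -14(y - 10).
Vertex (-10, 10); 4p = -14 so p = -7/2. Opens down.
Directrix is the horizontal line y = k − p = 10 − (-7/2) = 27/2.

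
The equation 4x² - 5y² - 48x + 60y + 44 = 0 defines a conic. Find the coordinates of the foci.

(6, 0) and (6, 12)

Group: 4(x² - 12x) -5(y² - 12y) = -44
Complete the square: 4(x - 6)² -5(y - 6)² = -44 + 144 - 180 = -80
Divide by -80: (y - 6)²/16 - (x - 6)²/20 = 1
Hyperbola, center (6, 6), transverse axis vertical; a² = 16, b² = 20.
c² = a² + b² = 16 + 20 = 36, so c = 6.
Foci lie on the vertical axis through the center: (h, k ± c).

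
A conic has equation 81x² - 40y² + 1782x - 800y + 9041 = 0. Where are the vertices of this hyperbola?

(-11, -19) and (-11, -1)

Collect terms: 81(x² + 22x) -40(y² + 20y) = -9041
Completing the square gives 81(x + 11)² -40(y + 10)² = -9041 + 9801 - 4000 = -3240.
Divide through by -3240 to get (y + 10)²/81 - (x + 11)²/40 = 1.
Hyperbola, center (-11, -10), transverse axis vertical; a² = 81, b² = 40.
a = 9. Vertices at (h, k ± a).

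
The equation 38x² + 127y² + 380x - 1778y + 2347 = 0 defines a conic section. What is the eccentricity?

Group the x- and y-terms: 38(x² + 10x) + 127(y² - 14y) = -2347
Complete the square in x and y: 38(x + 5)² + 127(y - 7)² = -2347 + 950 + 6223 = 4826
Divide through by 4826 to get (x + 5)²/127 + (y - 7)²/38 = 1.
Ellipse, center (-5, 7), major axis horizontal; a² = 127, b² = 38.
c² = a² - b² = 89, so c = √89.
e = c/a = √89/√127 = √11303/127.

e = √11303/127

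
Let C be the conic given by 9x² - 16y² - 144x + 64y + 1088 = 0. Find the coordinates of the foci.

Group: 9(x² - 16x) -16(y² - 4y) = -1088
9(x - 8)² -16(y - 2)² = -1088 + 576 - 64 = -576
Dividing both sides by -576: (y - 2)²/36 - (x - 8)²/64 = 1
Hyperbola, center (8, 2), transverse axis vertical; a² = 36, b² = 64.
c² = a² + b² = 36 + 64 = 100, so c = 10.
Foci lie on the vertical axis through the center: (h, k ± c).

(8, -8) and (8, 12)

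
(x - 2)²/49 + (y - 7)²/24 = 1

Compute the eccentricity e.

e = 5/7

Center (2, 7). The larger denominator 49 sits under the x-term, so the major axis is horizontal; a² = 49, b² = 24.
c² = a² - b² = 25, so c = 5.
e = c/a = 5/7.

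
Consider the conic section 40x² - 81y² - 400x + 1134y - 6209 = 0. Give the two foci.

Group the x- and y-terms: 40(x² - 10x) -81(y² - 14y) = 6209
Complete the square in x and y: 40(x - 5)² -81(y - 7)² = 6209 + 1000 - 3969 = 3240
Dividing both sides by 3240: (x - 5)²/81 - (y - 7)²/40 = 1
Hyperbola, center (5, 7), transverse axis horizontal; a² = 81, b² = 40.
c² = a² + b² = 81 + 40 = 121, so c = 11.
Foci lie on the horizontal axis through the center: (h ± c, k).

(-6, 7) and (16, 7)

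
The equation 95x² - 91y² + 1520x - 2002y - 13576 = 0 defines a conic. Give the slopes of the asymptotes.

95(x² + 16x) -91(y² + 22y) = 13576
Completing the square gives 95(x + 8)² -91(y + 11)² = 13576 + 6080 - 11011 = 8645.
Divide through by 8645 to get (x + 8)²/91 - (y + 11)²/95 = 1.
Hyperbola, center (-8, -11), transverse axis horizontal; a² = 91, b² = 95.
For a horizontal hyperbola the asymptotes have slope ±b/a.
Here that is ±√95/√91 = ±√8645/91.

√8645/91 and -√8645/91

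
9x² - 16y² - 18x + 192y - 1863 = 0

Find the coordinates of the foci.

(-14, 6) and (16, 6)

Group: 9(x² - 2x) -16(y² - 12y) = 1863
9(x - 1)² -16(y - 6)² = 1863 + 9 - 576 = 1296
Divide through by 1296 to get (x - 1)²/144 - (y - 6)²/81 = 1.
Hyperbola, center (1, 6), transverse axis horizontal; a² = 144, b² = 81.
c² = a² + b² = 144 + 81 = 225, so c = 15.
Foci lie on the horizontal axis through the center: (h ± c, k).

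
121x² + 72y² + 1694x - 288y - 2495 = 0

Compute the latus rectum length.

144/11

121(x² + 14x) + 72(y² - 4y) = 2495
121(x + 7)² + 72(y - 2)² = 2495 + 5929 + 288 = 8712
Dividing both sides by 8712: (x + 7)²/72 + (y - 2)²/121 = 1
Ellipse, center (-7, 2), major axis vertical; a² = 121, b² = 72.
Latus rectum length = 2b²/a = 2·72/11 = 144/11.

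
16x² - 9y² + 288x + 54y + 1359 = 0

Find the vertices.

Group the x- and y-terms: 16(x² + 18x) -9(y² - 6y) = -1359
16(x + 9)² -9(y - 3)² = -1359 + 1296 - 81 = -144
Dividing both sides by -144: (y - 3)²/16 - (x + 9)²/9 = 1
Hyperbola, center (-9, 3), transverse axis vertical; a² = 16, b² = 9.
a = 4. Vertices at (h, k ± a).

(-9, -1) and (-9, 7)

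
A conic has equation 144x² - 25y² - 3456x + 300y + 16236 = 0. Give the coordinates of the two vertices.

144(x² - 24x) -25(y² - 12y) = -16236
Complete the square in x and y: 144(x - 12)² -25(y - 6)² = -16236 + 20736 - 900 = 3600
Divide by 3600: (x - 12)²/25 - (y - 6)²/144 = 1
Hyperbola, center (12, 6), transverse axis horizontal; a² = 25, b² = 144.
a = 5. Vertices at (h ± a, k).

(7, 6) and (17, 6)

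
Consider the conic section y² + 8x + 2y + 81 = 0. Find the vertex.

Only y is squared. Complete the square in y: (y + 1)² = -8(x + 10).
Vertex (-10, -1); 4p = -8 so p = -2. Opens left.

(-10, -1)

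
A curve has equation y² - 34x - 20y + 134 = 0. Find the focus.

Only y is squared. Complete the square in y: (y - 10)² = 34(x - 1).
Vertex (1, 10); 4p = 34 so p = 17/2. Opens right.
Focus is p units from the vertex along the axis: (h + p, k).

(19/2, 10)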